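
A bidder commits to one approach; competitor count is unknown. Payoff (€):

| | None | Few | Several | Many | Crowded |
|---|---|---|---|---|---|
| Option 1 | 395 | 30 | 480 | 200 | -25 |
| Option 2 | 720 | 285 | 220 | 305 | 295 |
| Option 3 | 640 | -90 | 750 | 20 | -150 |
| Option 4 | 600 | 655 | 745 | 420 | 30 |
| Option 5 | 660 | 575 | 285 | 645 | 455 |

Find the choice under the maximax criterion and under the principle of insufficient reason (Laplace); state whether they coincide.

maximax → Option 3; laplace → Option 5 (disagree)

Row maxima: Option 1=480, Option 2=720, Option 3=750, Option 4=745, Option 5=660
Best best-case = 750 → Option 3.
Row averages: Option 1=216, Option 2=365, Option 3=234, Option 4=490, Option 5=524
Highest average = 524 → Option 5.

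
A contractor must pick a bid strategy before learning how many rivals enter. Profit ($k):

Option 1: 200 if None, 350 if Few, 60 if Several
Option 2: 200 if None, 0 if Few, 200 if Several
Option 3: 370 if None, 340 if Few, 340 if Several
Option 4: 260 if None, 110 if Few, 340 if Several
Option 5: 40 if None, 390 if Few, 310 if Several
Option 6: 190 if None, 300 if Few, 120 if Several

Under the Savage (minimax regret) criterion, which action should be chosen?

Option 3

Column bests: None=370, Few=390, Several=340.
Option 1 regrets: 170, 40, 280 → max 280
Option 2 regrets: 170, 390, 140 → max 390
Option 3 regrets: 0, 50, 0 → max 50
Option 4 regrets: 110, 280, 0 → max 280
Option 5 regrets: 330, 0, 30 → max 330
Option 6 regrets: 180, 90, 220 → max 220
Smallest max regret = 50 → Option 3.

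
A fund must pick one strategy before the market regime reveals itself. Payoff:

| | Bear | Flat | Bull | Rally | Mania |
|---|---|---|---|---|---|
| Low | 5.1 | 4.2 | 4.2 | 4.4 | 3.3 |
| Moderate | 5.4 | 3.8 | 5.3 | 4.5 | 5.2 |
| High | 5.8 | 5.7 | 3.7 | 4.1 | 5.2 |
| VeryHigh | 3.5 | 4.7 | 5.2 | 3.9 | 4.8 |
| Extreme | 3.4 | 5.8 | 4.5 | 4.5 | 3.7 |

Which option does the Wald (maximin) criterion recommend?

Row minima: Low=3.3, Moderate=3.8, High=3.7, VeryHigh=3.5, Extreme=3.4
Best worst-case = 3.8 → Moderate.

Moderate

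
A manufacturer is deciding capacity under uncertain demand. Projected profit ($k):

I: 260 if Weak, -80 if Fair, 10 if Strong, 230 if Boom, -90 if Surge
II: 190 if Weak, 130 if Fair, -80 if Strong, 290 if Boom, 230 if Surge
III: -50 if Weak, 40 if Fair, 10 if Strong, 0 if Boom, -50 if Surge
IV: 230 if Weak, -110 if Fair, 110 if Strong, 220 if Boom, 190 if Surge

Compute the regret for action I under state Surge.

320

Best payoff under Surge is 230.
Regret = 230 − (-90) = 320.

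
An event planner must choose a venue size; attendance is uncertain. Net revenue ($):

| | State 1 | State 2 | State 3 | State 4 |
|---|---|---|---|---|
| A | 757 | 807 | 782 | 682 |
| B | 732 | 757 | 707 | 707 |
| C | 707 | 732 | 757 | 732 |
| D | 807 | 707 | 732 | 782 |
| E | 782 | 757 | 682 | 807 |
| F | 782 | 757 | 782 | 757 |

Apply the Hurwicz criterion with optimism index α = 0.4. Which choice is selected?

F

A: 0.4·807 + 0.6·682 = 732
B: 0.4·757 + 0.6·707 = 727
C: 0.4·757 + 0.6·707 = 727
D: 0.4·807 + 0.6·707 = 747
E: 0.4·807 + 0.6·682 = 732
F: 0.4·782 + 0.6·757 = 767
Highest Hurwicz score = 767 → F.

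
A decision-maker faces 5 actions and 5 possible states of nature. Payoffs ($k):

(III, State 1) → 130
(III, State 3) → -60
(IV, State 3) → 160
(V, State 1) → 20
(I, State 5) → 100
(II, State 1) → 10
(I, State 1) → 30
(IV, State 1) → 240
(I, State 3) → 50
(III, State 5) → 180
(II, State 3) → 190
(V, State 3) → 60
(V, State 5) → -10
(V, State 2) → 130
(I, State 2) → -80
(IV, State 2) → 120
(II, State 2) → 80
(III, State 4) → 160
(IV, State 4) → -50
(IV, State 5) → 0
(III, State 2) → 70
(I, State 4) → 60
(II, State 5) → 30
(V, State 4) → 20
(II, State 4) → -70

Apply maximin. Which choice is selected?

Row minima: I=-80, II=-70, III=-60, IV=-50, V=-10
Best worst-case = -10 → V.

V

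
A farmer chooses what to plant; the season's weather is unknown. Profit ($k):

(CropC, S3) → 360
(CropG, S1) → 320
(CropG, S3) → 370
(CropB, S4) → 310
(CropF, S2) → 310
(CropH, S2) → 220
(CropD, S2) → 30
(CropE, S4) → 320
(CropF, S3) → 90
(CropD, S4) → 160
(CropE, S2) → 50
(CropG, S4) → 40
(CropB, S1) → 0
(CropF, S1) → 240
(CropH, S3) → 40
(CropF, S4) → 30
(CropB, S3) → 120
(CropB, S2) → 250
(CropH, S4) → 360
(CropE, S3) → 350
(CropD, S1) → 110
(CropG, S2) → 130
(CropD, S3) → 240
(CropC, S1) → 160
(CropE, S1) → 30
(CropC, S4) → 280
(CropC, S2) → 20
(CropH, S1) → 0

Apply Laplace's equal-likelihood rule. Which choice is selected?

Row averages: CropH=155, CropG=215, CropE=187.5, CropC=205, CropD=135, CropB=170, CropF=167.5
Highest average = 215 → CropG.

CropG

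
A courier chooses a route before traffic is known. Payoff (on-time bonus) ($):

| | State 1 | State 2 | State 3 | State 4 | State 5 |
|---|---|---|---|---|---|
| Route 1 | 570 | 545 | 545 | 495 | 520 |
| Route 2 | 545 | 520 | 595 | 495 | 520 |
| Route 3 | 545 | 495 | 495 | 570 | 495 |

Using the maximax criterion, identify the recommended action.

Row maxima: Route 1=570, Route 2=595, Route 3=570
Best best-case = 595 → Route 2.

Route 2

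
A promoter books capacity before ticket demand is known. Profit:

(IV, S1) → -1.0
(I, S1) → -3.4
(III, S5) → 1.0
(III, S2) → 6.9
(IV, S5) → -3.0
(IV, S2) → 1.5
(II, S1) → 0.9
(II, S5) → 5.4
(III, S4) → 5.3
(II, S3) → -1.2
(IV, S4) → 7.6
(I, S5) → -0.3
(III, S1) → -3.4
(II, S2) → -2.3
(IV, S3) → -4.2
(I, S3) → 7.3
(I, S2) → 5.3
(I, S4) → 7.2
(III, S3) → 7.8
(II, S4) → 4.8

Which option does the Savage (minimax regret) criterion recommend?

Column bests: S1=0.9, S2=6.9, S3=7.8, S4=7.6, S5=5.4.
I regrets: 4.3, 1.6, 0.5, 0.4, 5.7 → max 5.7
II regrets: 0.0, 9.2, 9.0, 2.8, 0.0 → max 9.2
III regrets: 4.3, 0.0, 0.0, 2.3, 4.4 → max 4.4
IV regrets: 1.9, 5.4, 12.0, 0.0, 8.4 → max 12.0
Smallest max regret = 4.4 → III.

III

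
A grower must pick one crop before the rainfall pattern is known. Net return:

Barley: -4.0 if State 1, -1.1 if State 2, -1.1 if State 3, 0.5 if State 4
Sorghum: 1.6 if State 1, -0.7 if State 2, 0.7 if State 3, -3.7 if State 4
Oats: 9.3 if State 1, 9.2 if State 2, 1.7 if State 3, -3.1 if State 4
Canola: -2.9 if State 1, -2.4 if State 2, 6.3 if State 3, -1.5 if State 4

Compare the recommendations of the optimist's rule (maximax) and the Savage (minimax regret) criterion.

maximax → Oats; minimax regret → Oats (agree)

Row maxima: Barley=0.5, Sorghum=1.6, Oats=9.3, Canola=6.3
Best best-case = 9.3 → Oats.
Column bests: State 1=9.3, State 2=9.2, State 3=6.3, State 4=0.5.
Barley regrets: 13.3, 10.3, 7.4, 0.0 → max 13.3
Sorghum regrets: 7.7, 9.9, 5.6, 4.2 → max 9.9
Oats regrets: 0.0, 0.0, 4.6, 3.6 → max 4.6
Canola regrets: 12.2, 11.6, 0.0, 2.0 → max 12.2
Smallest max regret = 4.6 → Oats.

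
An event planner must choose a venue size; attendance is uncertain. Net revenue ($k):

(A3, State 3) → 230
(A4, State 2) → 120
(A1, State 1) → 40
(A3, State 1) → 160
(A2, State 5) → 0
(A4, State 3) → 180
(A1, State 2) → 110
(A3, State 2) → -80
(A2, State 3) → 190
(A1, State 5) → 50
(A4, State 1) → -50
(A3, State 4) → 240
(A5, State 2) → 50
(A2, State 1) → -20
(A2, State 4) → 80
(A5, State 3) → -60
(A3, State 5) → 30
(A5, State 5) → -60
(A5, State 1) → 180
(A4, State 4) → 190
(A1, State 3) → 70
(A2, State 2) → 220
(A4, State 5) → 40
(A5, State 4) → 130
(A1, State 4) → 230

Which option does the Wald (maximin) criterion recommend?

A1

Row minima: A1=40, A2=-20, A3=-80, A4=-50, A5=-60
Best worst-case = 40 → A1.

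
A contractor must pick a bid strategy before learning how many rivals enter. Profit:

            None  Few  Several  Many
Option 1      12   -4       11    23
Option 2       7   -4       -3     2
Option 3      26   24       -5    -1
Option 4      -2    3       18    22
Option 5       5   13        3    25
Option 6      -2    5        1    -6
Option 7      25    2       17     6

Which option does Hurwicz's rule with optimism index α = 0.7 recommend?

Option 1: 0.7·23 + 0.3·(-4) = 14.9
Option 2: 0.7·7 + 0.3·(-4) = 3.7
Option 3: 0.7·26 + 0.3·(-5) = 16.7
Option 4: 0.7·22 + 0.3·(-2) = 14.8
Option 5: 0.7·25 + 0.3·3 = 18.4
Option 6: 0.7·5 + 0.3·(-6) = 1.7
Option 7: 0.7·25 + 0.3·2 = 18.1
Highest Hurwicz score = 18.4 → Option 5.

Option 5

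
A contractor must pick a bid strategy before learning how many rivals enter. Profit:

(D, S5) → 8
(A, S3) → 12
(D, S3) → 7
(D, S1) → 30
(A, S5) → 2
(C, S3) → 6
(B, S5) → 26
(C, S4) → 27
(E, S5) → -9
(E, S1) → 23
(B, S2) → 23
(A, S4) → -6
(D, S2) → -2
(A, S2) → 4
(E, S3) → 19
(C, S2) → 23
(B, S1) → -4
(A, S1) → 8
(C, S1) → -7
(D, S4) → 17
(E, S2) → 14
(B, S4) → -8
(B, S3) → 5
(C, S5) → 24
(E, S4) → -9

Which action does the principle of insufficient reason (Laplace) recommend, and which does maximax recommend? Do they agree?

Row averages: A=4, B=8.4, C=14.6, D=12, E=7.6
Highest average = 14.6 → C.
Row maxima: A=12, B=26, C=27, D=30, E=23
Best best-case = 30 → D.

laplace → C; maximax → D (disagree)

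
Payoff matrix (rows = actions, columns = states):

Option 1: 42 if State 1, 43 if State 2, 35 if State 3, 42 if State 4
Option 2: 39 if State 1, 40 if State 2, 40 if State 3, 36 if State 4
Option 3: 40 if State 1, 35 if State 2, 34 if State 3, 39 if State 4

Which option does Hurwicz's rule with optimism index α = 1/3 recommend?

Option 1

Option 1: 1/3·43 + 2/3·35 = 113/3
Option 2: 1/3·40 + 2/3·36 = 112/3
Option 3: 1/3·40 + 2/3·34 = 36
Highest Hurwicz score = 113/3 → Option 1.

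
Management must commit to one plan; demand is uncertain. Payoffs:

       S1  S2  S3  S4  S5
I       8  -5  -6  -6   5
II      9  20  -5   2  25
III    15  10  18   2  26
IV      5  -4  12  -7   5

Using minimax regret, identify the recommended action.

III

Column bests: S1=15, S2=20, S3=18, S4=2, S5=26.
I regrets: 7, 25, 24, 8, 21 → max 25
II regrets: 6, 0, 23, 0, 1 → max 23
III regrets: 0, 10, 0, 0, 0 → max 10
IV regrets: 10, 24, 6, 9, 21 → max 24
Smallest max regret = 10 → III.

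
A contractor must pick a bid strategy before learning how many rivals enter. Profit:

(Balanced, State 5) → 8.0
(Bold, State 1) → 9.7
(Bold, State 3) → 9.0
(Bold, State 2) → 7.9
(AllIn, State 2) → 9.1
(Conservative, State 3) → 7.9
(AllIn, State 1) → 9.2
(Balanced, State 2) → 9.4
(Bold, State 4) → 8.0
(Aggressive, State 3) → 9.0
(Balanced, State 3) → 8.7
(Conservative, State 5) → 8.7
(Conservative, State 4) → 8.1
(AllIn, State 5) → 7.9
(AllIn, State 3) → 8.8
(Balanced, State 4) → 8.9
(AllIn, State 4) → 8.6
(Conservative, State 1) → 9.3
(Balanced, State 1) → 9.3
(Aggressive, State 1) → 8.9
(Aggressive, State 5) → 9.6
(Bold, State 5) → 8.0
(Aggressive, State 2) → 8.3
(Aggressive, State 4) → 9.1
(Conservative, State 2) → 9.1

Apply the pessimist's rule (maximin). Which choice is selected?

Row minima: Conservative=7.9, Balanced=8.0, Aggressive=8.3, Bold=7.9, AllIn=7.9
Best worst-case = 8.3 → Aggressive.

Aggressive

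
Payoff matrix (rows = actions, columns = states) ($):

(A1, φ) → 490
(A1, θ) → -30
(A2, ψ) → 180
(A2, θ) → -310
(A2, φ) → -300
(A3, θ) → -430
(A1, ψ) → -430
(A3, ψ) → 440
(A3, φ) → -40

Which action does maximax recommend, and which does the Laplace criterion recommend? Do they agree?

Row maxima: A1=490, A2=180, A3=440
Best best-case = 490 → A1.
Row averages: A1=10, A2=-430/3, A3=-10
Highest average = 10 → A1.

maximax → A1; laplace → A1 (agree)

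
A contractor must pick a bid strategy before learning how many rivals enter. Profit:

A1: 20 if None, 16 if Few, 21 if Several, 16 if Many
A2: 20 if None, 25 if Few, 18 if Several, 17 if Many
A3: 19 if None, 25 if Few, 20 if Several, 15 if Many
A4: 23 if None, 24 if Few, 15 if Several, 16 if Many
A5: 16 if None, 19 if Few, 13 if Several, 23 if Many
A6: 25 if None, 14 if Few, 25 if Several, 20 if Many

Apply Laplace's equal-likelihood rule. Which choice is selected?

Row averages: A1=18.25, A2=20, A3=19.75, A4=19.5, A5=17.75, A6=21
Highest average = 21 → A6.

A6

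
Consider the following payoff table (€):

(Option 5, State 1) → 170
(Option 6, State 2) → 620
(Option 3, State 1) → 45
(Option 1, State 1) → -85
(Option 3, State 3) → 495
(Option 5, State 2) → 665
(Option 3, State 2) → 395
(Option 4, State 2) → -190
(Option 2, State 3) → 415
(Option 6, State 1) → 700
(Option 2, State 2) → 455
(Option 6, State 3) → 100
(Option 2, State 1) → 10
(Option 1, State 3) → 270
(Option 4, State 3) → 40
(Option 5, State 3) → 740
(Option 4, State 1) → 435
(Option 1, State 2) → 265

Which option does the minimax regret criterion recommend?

Column bests: State 1=700, State 2=665, State 3=740.
Option 1 regrets: 785, 400, 470 → max 785
Option 2 regrets: 690, 210, 325 → max 690
Option 3 regrets: 655, 270, 245 → max 655
Option 4 regrets: 265, 855, 700 → max 855
Option 5 regrets: 530, 0, 0 → max 530
Option 6 regrets: 0, 45, 640 → max 640
Smallest max regret = 530 → Option 5.

Option 5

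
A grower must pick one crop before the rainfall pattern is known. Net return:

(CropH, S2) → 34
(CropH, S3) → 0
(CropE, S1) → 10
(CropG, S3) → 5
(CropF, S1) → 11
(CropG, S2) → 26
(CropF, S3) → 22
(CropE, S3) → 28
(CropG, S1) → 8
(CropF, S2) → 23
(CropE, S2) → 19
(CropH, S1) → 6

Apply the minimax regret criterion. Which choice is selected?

CropF

Column bests: S1=11, S2=34, S3=28.
CropF regrets: 0, 11, 6 → max 11
CropG regrets: 3, 8, 23 → max 23
CropE regrets: 1, 15, 0 → max 15
CropH regrets: 5, 0, 28 → max 28
Smallest max regret = 11 → CropF.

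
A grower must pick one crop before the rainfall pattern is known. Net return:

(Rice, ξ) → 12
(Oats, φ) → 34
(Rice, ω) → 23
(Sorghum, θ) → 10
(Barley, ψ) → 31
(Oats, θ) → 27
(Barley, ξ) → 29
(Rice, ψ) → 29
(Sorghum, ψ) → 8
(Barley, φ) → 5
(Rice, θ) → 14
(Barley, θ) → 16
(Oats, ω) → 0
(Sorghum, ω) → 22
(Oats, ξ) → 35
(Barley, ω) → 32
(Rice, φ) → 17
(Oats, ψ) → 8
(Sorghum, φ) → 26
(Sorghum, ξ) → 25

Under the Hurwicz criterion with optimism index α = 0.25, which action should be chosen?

Rice

Oats: 0.25·35 + 0.75·0 = 8.75
Rice: 0.25·29 + 0.75·12 = 16.25
Sorghum: 0.25·26 + 0.75·8 = 12.5
Barley: 0.25·32 + 0.75·5 = 11.75
Highest Hurwicz score = 16.25 → Rice.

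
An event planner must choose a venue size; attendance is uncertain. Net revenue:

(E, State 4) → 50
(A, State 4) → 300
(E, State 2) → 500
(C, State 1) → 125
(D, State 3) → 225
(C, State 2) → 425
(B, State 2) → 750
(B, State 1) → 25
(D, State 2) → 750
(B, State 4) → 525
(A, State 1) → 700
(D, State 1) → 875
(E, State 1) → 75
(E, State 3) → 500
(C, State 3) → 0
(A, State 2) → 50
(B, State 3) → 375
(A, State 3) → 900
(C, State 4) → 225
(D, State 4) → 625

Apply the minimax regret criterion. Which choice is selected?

Column bests: State 1=875, State 2=750, State 3=900, State 4=625.
A regrets: 175, 700, 0, 325 → max 700
B regrets: 850, 0, 525, 100 → max 850
C regrets: 750, 325, 900, 400 → max 900
D regrets: 0, 0, 675, 0 → max 675
E regrets: 800, 250, 400, 575 → max 800
Smallest max regret = 675 → D.

D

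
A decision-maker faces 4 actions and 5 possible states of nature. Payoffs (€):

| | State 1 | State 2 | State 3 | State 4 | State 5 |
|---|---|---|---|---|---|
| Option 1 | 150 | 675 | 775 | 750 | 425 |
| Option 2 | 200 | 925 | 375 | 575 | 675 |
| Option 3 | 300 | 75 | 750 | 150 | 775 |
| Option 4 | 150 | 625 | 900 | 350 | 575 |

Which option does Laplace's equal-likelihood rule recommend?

Row averages: Option 1=555, Option 2=550, Option 3=410, Option 4=520
Highest average = 555 → Option 1.

Option 1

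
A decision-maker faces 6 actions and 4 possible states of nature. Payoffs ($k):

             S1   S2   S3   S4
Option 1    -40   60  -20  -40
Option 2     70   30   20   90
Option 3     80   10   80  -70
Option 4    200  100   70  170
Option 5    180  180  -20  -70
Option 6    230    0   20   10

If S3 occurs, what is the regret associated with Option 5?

Best payoff under S3 is 80.
Regret = 80 − (-20) = 100.

100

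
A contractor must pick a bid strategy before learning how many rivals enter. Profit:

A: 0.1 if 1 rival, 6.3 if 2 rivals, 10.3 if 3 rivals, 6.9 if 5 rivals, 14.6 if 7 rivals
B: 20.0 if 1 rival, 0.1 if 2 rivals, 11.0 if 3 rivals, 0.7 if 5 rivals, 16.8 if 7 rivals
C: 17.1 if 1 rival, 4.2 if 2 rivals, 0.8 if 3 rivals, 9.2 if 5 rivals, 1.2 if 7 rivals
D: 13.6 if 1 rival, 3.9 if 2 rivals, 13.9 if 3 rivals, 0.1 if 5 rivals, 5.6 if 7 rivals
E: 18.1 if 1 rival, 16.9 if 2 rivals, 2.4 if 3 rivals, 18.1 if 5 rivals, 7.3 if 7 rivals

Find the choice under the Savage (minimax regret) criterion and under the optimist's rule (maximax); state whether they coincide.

Column bests: 1 rival=20.0, 2 rivals=16.9, 3 rivals=13.9, 5 rivals=18.1, 7 rivals=16.8.
A regrets: 19.9, 10.6, 3.6, 11.2, 2.2 → max 19.9
B regrets: 0.0, 16.8, 2.9, 17.4, 0.0 → max 17.4
C regrets: 2.9, 12.7, 13.1, 8.9, 15.6 → max 15.6
D regrets: 6.4, 13.0, 0.0, 18.0, 11.2 → max 18.0
E regrets: 1.9, 0.0, 11.5, 0.0, 9.5 → max 11.5
Smallest max regret = 11.5 → E.
Row maxima: A=14.6, B=20.0, C=17.1, D=13.9, E=18.1
Best best-case = 20.0 → B.

minimax regret → E; maximax → B (disagree)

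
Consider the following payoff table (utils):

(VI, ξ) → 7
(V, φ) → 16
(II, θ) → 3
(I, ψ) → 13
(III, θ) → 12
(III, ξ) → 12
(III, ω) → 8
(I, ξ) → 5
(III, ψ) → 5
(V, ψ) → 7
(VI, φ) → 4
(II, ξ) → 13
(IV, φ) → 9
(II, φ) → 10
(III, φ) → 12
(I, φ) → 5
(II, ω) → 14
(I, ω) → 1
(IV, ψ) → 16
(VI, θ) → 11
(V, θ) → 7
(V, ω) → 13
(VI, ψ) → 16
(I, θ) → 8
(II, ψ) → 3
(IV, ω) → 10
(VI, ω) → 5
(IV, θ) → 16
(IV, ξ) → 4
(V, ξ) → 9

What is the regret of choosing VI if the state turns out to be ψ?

0

Best payoff under ψ is 16.
Regret = 16 − 16 = 0.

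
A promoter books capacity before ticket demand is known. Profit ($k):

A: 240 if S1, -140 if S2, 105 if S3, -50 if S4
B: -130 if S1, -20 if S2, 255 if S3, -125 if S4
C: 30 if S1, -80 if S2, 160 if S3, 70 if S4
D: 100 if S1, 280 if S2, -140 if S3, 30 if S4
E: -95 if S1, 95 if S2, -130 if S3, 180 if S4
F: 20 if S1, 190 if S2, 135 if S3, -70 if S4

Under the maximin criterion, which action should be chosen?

Row minima: A=-140, B=-130, C=-80, D=-140, E=-130, F=-70
Best worst-case = -70 → F.

F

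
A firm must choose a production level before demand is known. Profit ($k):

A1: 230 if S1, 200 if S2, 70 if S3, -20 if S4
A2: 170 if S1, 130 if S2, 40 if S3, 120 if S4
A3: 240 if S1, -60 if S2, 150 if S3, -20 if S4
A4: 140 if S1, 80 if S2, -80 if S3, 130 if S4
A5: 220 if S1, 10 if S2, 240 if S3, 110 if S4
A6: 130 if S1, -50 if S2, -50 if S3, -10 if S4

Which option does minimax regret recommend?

A1

Column bests: S1=240, S2=200, S3=240, S4=130.
A1 regrets: 10, 0, 170, 150 → max 170
A2 regrets: 70, 70, 200, 10 → max 200
A3 regrets: 0, 260, 90, 150 → max 260
A4 regrets: 100, 120, 320, 0 → max 320
A5 regrets: 20, 190, 0, 20 → max 190
A6 regrets: 110, 250, 290, 140 → max 290
Smallest max regret = 170 → A1.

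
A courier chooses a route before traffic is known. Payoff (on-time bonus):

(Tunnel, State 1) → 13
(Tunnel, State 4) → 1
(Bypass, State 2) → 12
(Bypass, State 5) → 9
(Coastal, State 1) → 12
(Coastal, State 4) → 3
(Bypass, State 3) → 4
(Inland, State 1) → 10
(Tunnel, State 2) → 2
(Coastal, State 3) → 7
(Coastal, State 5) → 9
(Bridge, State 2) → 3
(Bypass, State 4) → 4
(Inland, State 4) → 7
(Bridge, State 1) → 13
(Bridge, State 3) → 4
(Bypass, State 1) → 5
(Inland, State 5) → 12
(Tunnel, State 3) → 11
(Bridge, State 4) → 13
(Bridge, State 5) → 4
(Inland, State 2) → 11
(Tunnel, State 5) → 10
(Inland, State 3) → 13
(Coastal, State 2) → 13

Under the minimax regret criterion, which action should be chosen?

Column bests: State 1=13, State 2=13, State 3=13, State 4=13, State 5=12.
Bypass regrets: 8, 1, 9, 9, 3 → max 9
Inland regrets: 3, 2, 0, 6, 0 → max 6
Tunnel regrets: 0, 11, 2, 12, 2 → max 12
Bridge regrets: 0, 10, 9, 0, 8 → max 10
Coastal regrets: 1, 0, 6, 10, 3 → max 10
Smallest max regret = 6 → Inland.

Inland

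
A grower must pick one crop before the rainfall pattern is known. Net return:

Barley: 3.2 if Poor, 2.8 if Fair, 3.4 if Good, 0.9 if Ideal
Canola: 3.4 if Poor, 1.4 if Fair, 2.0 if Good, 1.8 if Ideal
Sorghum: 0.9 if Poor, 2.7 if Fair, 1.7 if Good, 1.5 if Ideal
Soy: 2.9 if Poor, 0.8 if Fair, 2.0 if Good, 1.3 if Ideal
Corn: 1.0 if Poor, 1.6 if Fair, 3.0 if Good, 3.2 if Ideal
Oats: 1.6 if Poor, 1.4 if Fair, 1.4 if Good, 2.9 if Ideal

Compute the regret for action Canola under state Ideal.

Best payoff under Ideal is 3.2.
Regret = 3.2 − 1.8 = 1.4.

1.4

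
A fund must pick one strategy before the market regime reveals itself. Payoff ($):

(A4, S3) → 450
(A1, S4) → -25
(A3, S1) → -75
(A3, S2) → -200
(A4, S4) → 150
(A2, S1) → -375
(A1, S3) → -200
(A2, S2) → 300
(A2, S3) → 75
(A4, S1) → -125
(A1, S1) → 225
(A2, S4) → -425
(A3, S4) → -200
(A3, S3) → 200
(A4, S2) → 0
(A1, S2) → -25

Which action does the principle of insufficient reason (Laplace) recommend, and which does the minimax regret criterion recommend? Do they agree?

laplace → A4; minimax regret → A4 (agree)

Row averages: A1=-6.25, A2=-106.25, A3=-68.75, A4=118.75
Highest average = 118.75 → A4.
Column bests: S1=225, S2=300, S3=450, S4=150.
A1 regrets: 0, 325, 650, 175 → max 650
A2 regrets: 600, 0, 375, 575 → max 600
A3 regrets: 300, 500, 250, 350 → max 500
A4 regrets: 350, 300, 0, 0 → max 350
Smallest max regret = 350 → A4.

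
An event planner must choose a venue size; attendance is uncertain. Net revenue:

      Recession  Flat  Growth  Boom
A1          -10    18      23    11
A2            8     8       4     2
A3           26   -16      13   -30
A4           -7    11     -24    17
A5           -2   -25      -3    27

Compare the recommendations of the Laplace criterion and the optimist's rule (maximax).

Row averages: A1=10.5, A2=5.5, A3=-1.75, A4=-0.75, A5=-0.75
Highest average = 10.5 → A1.
Row maxima: A1=23, A2=8, A3=26, A4=17, A5=27
Best best-case = 27 → A5.

laplace → A1; maximax → A5 (disagree)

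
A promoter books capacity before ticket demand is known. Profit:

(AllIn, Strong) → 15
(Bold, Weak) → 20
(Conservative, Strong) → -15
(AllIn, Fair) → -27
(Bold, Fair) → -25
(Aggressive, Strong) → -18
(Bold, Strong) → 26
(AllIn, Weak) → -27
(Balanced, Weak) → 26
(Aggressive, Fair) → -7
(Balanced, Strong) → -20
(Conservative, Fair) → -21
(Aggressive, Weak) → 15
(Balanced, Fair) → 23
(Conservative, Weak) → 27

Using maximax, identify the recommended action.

Conservative

Row maxima: Conservative=27, Balanced=26, Aggressive=15, Bold=26, AllIn=15
Best best-case = 27 → Conservative.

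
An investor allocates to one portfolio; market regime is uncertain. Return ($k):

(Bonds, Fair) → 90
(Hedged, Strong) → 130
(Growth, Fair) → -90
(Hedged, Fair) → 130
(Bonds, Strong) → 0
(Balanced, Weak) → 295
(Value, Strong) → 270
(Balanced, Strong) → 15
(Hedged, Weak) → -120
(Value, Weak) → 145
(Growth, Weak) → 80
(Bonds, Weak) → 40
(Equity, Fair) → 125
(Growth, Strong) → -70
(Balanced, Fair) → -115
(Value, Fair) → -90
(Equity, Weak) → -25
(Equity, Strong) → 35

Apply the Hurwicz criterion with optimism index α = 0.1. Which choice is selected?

Equity: 0.1·125 + 0.9·(-25) = -10
Bonds: 0.1·90 + 0.9·0 = 9
Growth: 0.1·80 + 0.9·(-90) = -73
Balanced: 0.1·295 + 0.9·(-115) = -74
Value: 0.1·270 + 0.9·(-90) = -54
Hedged: 0.1·130 + 0.9·(-120) = -95
Highest Hurwicz score = 9 → Bonds.

Bonds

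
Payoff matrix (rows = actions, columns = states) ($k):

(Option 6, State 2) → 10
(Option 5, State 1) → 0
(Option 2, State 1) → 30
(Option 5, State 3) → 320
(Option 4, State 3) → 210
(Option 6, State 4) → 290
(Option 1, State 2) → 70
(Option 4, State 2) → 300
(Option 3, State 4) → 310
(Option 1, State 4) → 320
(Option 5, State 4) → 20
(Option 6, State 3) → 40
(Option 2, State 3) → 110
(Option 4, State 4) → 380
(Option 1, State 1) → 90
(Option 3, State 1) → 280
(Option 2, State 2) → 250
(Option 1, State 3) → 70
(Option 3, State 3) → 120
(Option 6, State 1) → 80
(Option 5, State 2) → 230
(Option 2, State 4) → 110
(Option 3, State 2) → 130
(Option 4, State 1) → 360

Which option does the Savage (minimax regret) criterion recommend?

Option 4

Column bests: State 1=360, State 2=300, State 3=320, State 4=380.
Option 1 regrets: 270, 230, 250, 60 → max 270
Option 2 regrets: 330, 50, 210, 270 → max 330
Option 3 regrets: 80, 170, 200, 70 → max 200
Option 4 regrets: 0, 0, 110, 0 → max 110
Option 5 regrets: 360, 70, 0, 360 → max 360
Option 6 regrets: 280, 290, 280, 90 → max 290
Smallest max regret = 110 → Option 4.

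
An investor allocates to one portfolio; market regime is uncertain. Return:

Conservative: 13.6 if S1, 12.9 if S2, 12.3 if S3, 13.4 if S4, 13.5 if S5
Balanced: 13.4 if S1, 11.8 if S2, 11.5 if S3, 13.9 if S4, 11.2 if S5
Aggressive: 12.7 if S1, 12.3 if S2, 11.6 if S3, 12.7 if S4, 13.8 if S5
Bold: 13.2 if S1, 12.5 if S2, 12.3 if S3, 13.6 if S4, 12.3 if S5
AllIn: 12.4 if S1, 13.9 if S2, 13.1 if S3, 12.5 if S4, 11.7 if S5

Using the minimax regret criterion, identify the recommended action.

Conservative

Column bests: S1=13.6, S2=13.9, S3=13.1, S4=13.9, S5=13.8.
Conservative regrets: 0.0, 1.0, 0.8, 0.5, 0.3 → max 1.0
Balanced regrets: 0.2, 2.1, 1.6, 0.0, 2.6 → max 2.6
Aggressive regrets: 0.9, 1.6, 1.5, 1.2, 0.0 → max 1.6
Bold regrets: 0.4, 1.4, 0.8, 0.3, 1.5 → max 1.5
AllIn regrets: 1.2, 0.0, 0.0, 1.4, 2.1 → max 2.1
Smallest max regret = 1.0 → Conservative.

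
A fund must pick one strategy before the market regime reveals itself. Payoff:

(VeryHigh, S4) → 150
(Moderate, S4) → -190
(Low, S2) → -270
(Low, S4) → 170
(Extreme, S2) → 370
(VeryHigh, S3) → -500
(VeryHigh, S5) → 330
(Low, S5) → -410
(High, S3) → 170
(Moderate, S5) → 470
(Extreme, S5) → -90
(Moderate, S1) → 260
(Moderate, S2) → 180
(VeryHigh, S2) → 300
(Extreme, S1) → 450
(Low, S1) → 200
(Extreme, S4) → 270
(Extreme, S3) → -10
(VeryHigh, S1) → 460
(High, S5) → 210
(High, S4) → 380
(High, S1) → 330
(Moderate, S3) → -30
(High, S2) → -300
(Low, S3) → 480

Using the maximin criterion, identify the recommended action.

Extreme

Row minima: Low=-410, Moderate=-190, High=-300, VeryHigh=-500, Extreme=-90
Best worst-case = -90 → Extreme.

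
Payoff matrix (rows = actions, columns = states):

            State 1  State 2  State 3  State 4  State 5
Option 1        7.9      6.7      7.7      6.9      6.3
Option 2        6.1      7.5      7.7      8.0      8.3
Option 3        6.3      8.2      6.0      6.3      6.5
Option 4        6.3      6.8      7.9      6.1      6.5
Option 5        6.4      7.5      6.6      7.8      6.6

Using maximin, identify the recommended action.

Row minima: Option 1=6.3, Option 2=6.1, Option 3=6.0, Option 4=6.1, Option 5=6.4
Best worst-case = 6.4 → Option 5.

Option 5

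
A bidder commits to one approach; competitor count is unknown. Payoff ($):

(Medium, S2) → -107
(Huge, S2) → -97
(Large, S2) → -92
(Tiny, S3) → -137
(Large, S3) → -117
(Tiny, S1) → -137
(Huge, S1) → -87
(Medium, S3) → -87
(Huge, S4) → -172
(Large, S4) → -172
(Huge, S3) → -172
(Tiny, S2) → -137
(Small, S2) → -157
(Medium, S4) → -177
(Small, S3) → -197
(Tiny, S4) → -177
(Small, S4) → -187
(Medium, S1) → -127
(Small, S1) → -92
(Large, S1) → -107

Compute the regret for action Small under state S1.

Best payoff under S1 is -87.
Regret = -87 − (-92) = 5.

5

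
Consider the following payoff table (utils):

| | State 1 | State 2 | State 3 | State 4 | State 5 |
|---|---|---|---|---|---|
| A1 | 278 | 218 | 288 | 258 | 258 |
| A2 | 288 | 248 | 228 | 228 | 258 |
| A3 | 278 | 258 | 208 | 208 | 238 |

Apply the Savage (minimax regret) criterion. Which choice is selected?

Column bests: State 1=288, State 2=258, State 3=288, State 4=258, State 5=258.
A1 regrets: 10, 40, 0, 0, 0 → max 40
A2 regrets: 0, 10, 60, 30, 0 → max 60
A3 regrets: 10, 0, 80, 50, 20 → max 80
Smallest max regret = 40 → A1.

A1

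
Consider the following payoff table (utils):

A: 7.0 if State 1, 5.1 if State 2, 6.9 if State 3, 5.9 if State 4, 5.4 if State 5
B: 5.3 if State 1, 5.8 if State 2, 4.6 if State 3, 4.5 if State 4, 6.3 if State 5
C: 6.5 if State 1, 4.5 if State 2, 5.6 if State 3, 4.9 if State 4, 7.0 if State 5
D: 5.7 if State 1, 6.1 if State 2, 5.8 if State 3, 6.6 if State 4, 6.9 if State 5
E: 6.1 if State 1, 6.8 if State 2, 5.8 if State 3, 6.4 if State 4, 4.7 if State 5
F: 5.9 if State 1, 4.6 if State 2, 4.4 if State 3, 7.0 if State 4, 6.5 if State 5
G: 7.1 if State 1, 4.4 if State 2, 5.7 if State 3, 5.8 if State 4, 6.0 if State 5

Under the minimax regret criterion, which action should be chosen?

Column bests: State 1=7.1, State 2=6.8, State 3=6.9, State 4=7.0, State 5=7.0.
A regrets: 0.1, 1.7, 0.0, 1.1, 1.6 → max 1.7
B regrets: 1.8, 1.0, 2.3, 2.5, 0.7 → max 2.5
C regrets: 0.6, 2.3, 1.3, 2.1, 0.0 → max 2.3
D regrets: 1.4, 0.7, 1.1, 0.4, 0.1 → max 1.4
E regrets: 1.0, 0.0, 1.1, 0.6, 2.3 → max 2.3
F regrets: 1.2, 2.2, 2.5, 0.0, 0.5 → max 2.5
G regrets: 0.0, 2.4, 1.2, 1.2, 1.0 → max 2.4
Smallest max regret = 1.4 → D.

D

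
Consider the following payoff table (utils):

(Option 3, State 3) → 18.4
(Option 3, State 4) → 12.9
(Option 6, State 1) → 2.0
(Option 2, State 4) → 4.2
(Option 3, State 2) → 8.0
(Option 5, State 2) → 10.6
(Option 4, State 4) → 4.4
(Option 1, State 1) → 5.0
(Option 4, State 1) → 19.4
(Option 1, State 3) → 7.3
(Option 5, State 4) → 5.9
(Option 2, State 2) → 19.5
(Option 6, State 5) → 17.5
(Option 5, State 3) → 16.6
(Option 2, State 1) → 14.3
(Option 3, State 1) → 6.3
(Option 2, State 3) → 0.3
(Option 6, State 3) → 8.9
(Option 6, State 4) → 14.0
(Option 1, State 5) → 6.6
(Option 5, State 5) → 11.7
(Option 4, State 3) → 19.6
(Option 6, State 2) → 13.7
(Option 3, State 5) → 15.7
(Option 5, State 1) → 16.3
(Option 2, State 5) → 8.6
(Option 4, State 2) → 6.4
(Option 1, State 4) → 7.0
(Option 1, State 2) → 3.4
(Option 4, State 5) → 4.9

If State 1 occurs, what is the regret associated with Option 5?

3.1

Best payoff under State 1 is 19.4.
Regret = 19.4 − 16.3 = 3.1.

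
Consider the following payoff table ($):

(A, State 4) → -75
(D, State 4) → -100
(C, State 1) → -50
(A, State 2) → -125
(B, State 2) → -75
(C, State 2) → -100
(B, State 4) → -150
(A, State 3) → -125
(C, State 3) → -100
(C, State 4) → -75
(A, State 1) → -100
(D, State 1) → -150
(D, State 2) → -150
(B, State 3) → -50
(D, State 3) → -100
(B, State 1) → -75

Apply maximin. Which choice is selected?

C

Row minima: A=-125, B=-150, C=-100, D=-150
Best worst-case = -100 → C.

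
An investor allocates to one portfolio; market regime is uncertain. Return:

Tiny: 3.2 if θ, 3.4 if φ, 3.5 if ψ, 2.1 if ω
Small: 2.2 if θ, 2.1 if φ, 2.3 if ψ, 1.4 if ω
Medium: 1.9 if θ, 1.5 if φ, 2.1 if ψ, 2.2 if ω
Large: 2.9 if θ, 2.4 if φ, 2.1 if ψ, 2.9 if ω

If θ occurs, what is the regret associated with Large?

0.3

Best payoff under θ is 3.2.
Regret = 3.2 − 2.9 = 0.3.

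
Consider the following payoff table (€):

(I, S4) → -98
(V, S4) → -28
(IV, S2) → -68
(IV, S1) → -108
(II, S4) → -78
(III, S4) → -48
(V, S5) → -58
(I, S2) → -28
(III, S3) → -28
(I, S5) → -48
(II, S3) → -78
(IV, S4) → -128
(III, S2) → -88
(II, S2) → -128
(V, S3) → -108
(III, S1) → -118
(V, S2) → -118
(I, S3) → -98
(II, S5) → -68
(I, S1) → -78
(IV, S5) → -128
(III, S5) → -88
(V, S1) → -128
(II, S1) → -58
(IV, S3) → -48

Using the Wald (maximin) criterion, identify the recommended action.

I

Row minima: I=-98, II=-128, III=-118, IV=-128, V=-128
Best worst-case = -98 → I.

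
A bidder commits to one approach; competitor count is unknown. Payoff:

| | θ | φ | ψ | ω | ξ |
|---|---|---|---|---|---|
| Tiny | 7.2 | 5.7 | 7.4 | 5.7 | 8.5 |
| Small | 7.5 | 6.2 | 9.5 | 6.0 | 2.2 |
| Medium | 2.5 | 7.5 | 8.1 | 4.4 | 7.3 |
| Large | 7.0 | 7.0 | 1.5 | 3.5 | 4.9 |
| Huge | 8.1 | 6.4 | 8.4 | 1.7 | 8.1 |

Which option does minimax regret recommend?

Column bests: θ=8.1, φ=7.5, ψ=9.5, ω=6.0, ξ=8.5.
Tiny regrets: 0.9, 1.8, 2.1, 0.3, 0.0 → max 2.1
Small regrets: 0.6, 1.3, 0.0, 0.0, 6.3 → max 6.3
Medium regrets: 5.6, 0.0, 1.4, 1.6, 1.2 → max 5.6
Large regrets: 1.1, 0.5, 8.0, 2.5, 3.6 → max 8.0
Huge regrets: 0.0, 1.1, 1.1, 4.3, 0.4 → max 4.3
Smallest max regret = 2.1 → Tiny.

Tiny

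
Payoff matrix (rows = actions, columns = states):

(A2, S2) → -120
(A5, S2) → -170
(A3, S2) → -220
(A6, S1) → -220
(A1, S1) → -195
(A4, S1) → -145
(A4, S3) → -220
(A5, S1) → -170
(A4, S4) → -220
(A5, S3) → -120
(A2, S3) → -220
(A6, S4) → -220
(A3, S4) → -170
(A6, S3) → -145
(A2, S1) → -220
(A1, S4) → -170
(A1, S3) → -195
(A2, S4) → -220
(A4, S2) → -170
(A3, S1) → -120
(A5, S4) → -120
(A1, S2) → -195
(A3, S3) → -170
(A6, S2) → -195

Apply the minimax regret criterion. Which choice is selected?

Column bests: S1=-120, S2=-120, S3=-120, S4=-120.
A1 regrets: 75, 75, 75, 50 → max 75
A2 regrets: 100, 0, 100, 100 → max 100
A3 regrets: 0, 100, 50, 50 → max 100
A4 regrets: 25, 50, 100, 100 → max 100
A5 regrets: 50, 50, 0, 0 → max 50
A6 regrets: 100, 75, 25, 100 → max 100
Smallest max regret = 50 → A5.

A5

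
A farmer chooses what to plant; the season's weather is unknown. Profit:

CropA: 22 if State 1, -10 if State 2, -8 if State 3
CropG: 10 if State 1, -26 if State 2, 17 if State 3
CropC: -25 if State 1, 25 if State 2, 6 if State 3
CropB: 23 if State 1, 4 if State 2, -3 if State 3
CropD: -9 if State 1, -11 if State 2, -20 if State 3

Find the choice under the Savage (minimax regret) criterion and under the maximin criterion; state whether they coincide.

minimax regret → CropB; maximin → CropB (agree)

Column bests: State 1=23, State 2=25, State 3=17.
CropA regrets: 1, 35, 25 → max 35
CropG regrets: 13, 51, 0 → max 51
CropC regrets: 48, 0, 11 → max 48
CropB regrets: 0, 21, 20 → max 21
CropD regrets: 32, 36, 37 → max 37
Smallest max regret = 21 → CropB.
Row minima: CropA=-10, CropG=-26, CropC=-25, CropB=-3, CropD=-20
Best worst-case = -3 → CropB.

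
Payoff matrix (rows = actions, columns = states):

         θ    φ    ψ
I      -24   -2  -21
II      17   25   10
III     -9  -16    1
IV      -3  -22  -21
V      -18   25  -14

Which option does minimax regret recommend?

Column bests: θ=17, φ=25, ψ=10.
I regrets: 41, 27, 31 → max 41
II regrets: 0, 0, 0 → max 0
III regrets: 26, 41, 9 → max 41
IV regrets: 20, 47, 31 → max 47
V regrets: 35, 0, 24 → max 35
Smallest max regret = 0 → II.

II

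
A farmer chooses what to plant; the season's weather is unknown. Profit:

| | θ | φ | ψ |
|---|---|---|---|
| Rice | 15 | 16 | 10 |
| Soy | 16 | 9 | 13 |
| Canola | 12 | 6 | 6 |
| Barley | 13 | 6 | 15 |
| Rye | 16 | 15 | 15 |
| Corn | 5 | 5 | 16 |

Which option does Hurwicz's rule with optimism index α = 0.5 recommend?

Rye

Rice: 0.5·16 + 0.5·10 = 13
Soy: 0.5·16 + 0.5·9 = 12.5
Canola: 0.5·12 + 0.5·6 = 9
Barley: 0.5·15 + 0.5·6 = 10.5
Rye: 0.5·16 + 0.5·15 = 15.5
Corn: 0.5·16 + 0.5·5 = 10.5
Highest Hurwicz score = 15.5 → Rye.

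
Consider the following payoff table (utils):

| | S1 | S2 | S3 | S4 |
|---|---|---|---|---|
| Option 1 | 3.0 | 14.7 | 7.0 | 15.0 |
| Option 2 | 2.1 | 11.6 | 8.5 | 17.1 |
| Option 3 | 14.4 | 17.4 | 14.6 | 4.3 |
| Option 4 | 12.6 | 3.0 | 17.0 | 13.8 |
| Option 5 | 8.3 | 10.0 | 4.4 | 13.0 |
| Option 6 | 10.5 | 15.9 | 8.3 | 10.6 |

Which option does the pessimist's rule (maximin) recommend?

Option 6

Row minima: Option 1=3.0, Option 2=2.1, Option 3=4.3, Option 4=3.0, Option 5=4.4, Option 6=8.3
Best worst-case = 8.3 → Option 6.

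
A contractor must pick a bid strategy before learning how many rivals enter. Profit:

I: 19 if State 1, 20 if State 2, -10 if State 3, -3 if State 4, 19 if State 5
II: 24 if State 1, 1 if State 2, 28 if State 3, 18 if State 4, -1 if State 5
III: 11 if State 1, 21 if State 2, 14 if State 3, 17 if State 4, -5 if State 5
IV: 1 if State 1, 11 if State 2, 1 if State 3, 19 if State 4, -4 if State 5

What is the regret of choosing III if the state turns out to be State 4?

Best payoff under State 4 is 19.
Regret = 19 − 17 = 2.

2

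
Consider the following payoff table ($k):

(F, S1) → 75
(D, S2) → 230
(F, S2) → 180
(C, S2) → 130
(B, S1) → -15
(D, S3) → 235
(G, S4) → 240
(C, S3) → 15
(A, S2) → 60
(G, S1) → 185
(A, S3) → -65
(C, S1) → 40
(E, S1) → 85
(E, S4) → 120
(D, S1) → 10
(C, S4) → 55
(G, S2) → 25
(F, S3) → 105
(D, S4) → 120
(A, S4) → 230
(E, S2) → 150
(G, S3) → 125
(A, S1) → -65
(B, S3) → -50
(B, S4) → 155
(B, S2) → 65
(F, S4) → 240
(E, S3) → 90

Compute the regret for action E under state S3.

Best payoff under S3 is 235.
Regret = 235 − 90 = 145.

145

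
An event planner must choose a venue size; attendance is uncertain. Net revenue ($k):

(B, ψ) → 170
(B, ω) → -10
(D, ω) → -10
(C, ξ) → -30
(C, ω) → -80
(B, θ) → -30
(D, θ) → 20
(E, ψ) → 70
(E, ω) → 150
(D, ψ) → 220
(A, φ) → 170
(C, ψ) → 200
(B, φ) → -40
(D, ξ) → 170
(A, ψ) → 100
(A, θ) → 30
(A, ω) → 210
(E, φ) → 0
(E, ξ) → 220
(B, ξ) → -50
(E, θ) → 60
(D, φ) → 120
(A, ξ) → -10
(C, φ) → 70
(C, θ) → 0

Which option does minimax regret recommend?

E

Column bests: θ=60, φ=170, ψ=220, ω=210, ξ=220.
A regrets: 30, 0, 120, 0, 230 → max 230
B regrets: 90, 210, 50, 220, 270 → max 270
C regrets: 60, 100, 20, 290, 250 → max 290
D regrets: 40, 50, 0, 220, 50 → max 220
E regrets: 0, 170, 150, 60, 0 → max 170
Smallest max regret = 170 → E.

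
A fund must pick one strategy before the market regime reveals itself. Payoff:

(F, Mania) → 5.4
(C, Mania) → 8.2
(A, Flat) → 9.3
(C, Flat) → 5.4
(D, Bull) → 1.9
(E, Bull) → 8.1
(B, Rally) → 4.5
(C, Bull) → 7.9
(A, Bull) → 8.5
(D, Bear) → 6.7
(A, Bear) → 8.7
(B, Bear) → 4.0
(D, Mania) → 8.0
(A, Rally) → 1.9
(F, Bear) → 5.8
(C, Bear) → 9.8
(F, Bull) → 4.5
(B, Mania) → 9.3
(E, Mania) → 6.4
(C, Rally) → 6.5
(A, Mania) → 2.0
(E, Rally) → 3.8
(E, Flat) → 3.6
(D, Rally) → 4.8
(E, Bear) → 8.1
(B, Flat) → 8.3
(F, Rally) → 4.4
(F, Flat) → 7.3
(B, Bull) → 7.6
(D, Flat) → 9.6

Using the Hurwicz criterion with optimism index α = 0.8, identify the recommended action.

C

A: 0.8·9.3 + 0.2·1.9 = 7.82
B: 0.8·9.3 + 0.2·4.0 = 8.24
C: 0.8·9.8 + 0.2·5.4 = 8.92
D: 0.8·9.6 + 0.2·1.9 = 8.06
E: 0.8·8.1 + 0.2·3.6 = 7.2
F: 0.8·7.3 + 0.2·4.4 = 6.72
Highest Hurwicz score = 8.92 → C.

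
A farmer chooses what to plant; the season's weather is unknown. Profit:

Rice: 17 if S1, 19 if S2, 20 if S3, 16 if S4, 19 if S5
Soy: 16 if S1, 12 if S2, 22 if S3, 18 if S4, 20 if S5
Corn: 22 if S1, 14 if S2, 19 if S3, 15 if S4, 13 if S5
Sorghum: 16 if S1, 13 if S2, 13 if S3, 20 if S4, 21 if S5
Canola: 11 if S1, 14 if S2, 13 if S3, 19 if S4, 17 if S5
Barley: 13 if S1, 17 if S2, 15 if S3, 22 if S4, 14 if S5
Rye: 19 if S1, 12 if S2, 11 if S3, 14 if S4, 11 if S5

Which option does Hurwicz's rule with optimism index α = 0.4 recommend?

Rice

Rice: 0.4·20 + 0.6·16 = 17.6
Soy: 0.4·22 + 0.6·12 = 16
Corn: 0.4·22 + 0.6·13 = 16.6
Sorghum: 0.4·21 + 0.6·13 = 16.2
Canola: 0.4·19 + 0.6·11 = 14.2
Barley: 0.4·22 + 0.6·13 = 16.6
Rye: 0.4·19 + 0.6·11 = 14.2
Highest Hurwicz score = 17.6 → Rice.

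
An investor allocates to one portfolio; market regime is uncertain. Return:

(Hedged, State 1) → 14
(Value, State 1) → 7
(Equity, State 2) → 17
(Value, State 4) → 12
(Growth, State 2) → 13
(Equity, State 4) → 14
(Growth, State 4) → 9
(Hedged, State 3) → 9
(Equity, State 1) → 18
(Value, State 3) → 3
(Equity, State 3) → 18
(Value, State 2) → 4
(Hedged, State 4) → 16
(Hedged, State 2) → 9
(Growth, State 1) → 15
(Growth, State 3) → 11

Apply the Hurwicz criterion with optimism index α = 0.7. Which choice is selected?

Growth: 0.7·15 + 0.3·9 = 13.2
Equity: 0.7·18 + 0.3·14 = 16.8
Hedged: 0.7·16 + 0.3·9 = 13.9
Value: 0.7·12 + 0.3·3 = 9.3
Highest Hurwicz score = 16.8 → Equity.

Equity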